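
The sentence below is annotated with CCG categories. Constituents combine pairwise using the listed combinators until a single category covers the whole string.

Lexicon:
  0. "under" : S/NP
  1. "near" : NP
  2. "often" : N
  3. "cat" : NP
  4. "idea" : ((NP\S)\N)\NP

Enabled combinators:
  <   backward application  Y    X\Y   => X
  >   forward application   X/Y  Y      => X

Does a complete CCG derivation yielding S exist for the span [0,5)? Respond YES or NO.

NO

S/NP NP N NP ((NP\S)\N)\NP
CKY chart[0,5] = {NP}; S ∉ chart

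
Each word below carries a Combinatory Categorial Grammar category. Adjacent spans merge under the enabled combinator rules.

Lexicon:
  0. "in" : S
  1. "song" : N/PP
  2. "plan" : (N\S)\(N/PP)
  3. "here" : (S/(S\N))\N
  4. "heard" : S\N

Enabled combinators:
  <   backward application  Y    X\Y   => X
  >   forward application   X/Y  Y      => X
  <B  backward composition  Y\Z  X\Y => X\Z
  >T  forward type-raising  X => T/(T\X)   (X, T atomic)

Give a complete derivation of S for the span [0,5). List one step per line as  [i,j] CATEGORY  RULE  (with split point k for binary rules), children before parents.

[0,1] S  lex  "in"
[1,2] N/PP  lex  "song"
[2,3] (N\S)\(N/PP)  lex  "plan"
[1,3] N\S  <  k=2
[0,3] N  <  k=1
[3,4] (S/(S\N))\N  lex  "here"
[0,4] S/(S\N)  <  k=3
[4,5] S\N  lex  "heard"
[0,5] S  >  k=4

[0,5] S   >
  [0,4] S/(S\N)   <
    [0,3] N   <
      [0,1] "in" : S
      [1,3] N\S   <
        [1,2] "song" : N/PP
        [2,3] "plan" : (N\S)\(N/PP)
    [3,4] "here" : (S/(S\N))\N
  [4,5] "heard" : S\N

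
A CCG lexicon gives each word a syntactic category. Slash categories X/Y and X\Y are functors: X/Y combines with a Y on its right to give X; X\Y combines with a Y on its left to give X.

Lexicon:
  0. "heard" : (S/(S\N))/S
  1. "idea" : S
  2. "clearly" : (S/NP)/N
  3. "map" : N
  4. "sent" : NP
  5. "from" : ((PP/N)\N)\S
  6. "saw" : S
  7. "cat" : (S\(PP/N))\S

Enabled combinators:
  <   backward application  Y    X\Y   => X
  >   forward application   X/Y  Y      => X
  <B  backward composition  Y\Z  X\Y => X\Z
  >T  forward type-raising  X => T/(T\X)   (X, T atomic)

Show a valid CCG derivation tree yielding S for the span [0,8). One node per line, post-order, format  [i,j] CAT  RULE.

[0,8] S   >
  [0,2] S/(S\N)   >
    [0,1] "heard" : (S/(S\N))/S
    [1,2] "idea" : S
  [2,8] S\N   <B
    [2,6] (PP/N)\N   <
      [2,5] S   >
        [2,4] S/NP   >
          [2,3] "clearly" : (S/NP)/N
          [3,4] "map" : N
        [4,5] "sent" : NP
      [5,6] "from" : ((PP/N)\N)\S
    [6,8] S\(PP/N)   <
      [6,7] "saw" : S
      [7,8] "cat" : (S\(PP/N))\S

[0,1] (S/(S\N))/S  lex  "heard"
[1,2] S  lex  "idea"
[0,2] S/(S\N)  >  k=1
[2,3] (S/NP)/N  lex  "clearly"
[3,4] N  lex  "map"
[2,4] S/NP  >  k=3
[4,5] NP  lex  "sent"
[2,5] S  >  k=4
[5,6] ((PP/N)\N)\S  lex  "from"
[2,6] (PP/N)\N  <  k=5
[6,7] S  lex  "saw"
[7,8] (S\(PP/N))\S  lex  "cat"
[6,8] S\(PP/N)  <  k=7
[2,8] S\N  <B  k=6
[0,8] S  >  k=2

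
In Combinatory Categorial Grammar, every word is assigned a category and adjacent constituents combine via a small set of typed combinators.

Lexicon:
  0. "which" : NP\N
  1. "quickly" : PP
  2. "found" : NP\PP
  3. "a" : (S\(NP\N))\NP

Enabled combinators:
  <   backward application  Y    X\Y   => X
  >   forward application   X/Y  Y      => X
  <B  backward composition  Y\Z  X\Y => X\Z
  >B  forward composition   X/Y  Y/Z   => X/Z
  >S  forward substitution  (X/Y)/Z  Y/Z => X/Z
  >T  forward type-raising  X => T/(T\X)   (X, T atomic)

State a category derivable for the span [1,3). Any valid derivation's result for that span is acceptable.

NP

[0,4] S   <
  [0,1] "which" : NP\N
  [1,4] S\(NP\N)   <
    [1,3] NP   <
      [1,2] "quickly" : PP
      [2,3] "found" : NP\PP
    [3,4] "a" : (S\(NP\N))\NP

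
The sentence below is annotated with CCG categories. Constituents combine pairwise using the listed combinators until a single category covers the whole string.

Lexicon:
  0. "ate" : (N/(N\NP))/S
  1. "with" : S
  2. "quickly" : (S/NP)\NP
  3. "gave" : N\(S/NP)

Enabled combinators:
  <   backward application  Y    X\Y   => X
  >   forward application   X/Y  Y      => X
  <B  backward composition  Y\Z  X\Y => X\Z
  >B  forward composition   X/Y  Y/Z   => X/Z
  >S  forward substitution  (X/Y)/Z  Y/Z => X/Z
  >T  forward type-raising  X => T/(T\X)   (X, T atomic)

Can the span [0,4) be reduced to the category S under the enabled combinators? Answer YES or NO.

NO

(N/(N\NP))/S S (S/NP)\NP N\(S/NP)
CKY chart[0,4] = {N, N/(N\N), NP/(NP\N), PP/(PP\N), S/(S\N)}; S ∉ chart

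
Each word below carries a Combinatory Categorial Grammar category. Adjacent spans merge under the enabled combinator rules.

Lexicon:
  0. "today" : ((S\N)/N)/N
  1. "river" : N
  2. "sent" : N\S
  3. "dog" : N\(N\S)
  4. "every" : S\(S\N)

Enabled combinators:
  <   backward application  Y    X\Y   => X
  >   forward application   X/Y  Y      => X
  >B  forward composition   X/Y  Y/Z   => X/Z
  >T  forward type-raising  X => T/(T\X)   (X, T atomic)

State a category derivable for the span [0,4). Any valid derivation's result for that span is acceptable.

[0,5] S   <
  [0,4] S\N   >
    [0,2] (S\N)/N   >
      [0,1] "today" : ((S\N)/N)/N
      [1,2] "river" : N
    [2,4] N   <
      [2,3] "sent" : N\S
      [3,4] "dog" : N\(N\S)
  [4,5] "every" : S\(S\N)

S\N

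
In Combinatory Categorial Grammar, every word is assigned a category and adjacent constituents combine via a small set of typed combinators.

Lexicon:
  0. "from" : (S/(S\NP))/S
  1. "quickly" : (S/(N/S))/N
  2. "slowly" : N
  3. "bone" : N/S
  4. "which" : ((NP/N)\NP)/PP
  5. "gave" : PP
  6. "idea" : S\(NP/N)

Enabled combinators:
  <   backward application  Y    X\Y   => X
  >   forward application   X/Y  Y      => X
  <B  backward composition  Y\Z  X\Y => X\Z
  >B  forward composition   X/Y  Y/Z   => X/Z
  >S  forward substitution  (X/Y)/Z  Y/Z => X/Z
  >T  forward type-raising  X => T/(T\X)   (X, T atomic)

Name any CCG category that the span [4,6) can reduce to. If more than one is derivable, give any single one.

(NP/N)\NP

[0,7] S   >
  [0,4] S/(S\NP)   >
    [0,1] "from" : (S/(S\NP))/S
    [1,4] S   >
      [1,3] S/(N/S)   >
        [1,2] "quickly" : (S/(N/S))/N
        [2,3] "slowly" : N
      [3,4] "bone" : N/S
  [4,7] S\NP   <B
    [4,6] (NP/N)\NP   >
      [4,5] "which" : ((NP/N)\NP)/PP
      [5,6] "gave" : PP
    [6,7] "idea" : S\(NP/N)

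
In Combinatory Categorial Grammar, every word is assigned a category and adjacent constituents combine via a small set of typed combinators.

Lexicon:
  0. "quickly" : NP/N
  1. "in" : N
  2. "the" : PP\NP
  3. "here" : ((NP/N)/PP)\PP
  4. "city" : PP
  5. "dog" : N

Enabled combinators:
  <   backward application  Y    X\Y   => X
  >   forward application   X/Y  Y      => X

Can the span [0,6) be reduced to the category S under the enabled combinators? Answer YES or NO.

NP/N N PP\NP ((NP/N)/PP)\PP PP N
CKY chart[0,6] = {NP}; S ∉ chart

NO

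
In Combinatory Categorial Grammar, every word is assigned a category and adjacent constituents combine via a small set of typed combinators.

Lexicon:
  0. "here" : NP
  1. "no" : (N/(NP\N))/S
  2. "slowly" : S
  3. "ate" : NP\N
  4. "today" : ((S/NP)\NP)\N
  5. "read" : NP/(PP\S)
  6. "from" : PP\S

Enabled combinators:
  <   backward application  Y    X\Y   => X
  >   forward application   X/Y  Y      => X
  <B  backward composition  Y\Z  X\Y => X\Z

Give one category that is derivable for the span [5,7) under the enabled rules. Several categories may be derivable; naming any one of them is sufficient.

NP

[0,7] S   >
  [0,5] S/NP   <
    [0,1] "here" : NP
    [1,5] (S/NP)\NP   <
      [1,4] N   >
        [1,3] N/(NP\N)   >
          [1,2] "no" : (N/(NP\N))/S
          [2,3] "slowly" : S
        [3,4] "ate" : NP\N
      [4,5] "today" : ((S/NP)\NP)\N
  [5,7] NP   >
    [5,6] "read" : NP/(PP\S)
    [6,7] "from" : PP\S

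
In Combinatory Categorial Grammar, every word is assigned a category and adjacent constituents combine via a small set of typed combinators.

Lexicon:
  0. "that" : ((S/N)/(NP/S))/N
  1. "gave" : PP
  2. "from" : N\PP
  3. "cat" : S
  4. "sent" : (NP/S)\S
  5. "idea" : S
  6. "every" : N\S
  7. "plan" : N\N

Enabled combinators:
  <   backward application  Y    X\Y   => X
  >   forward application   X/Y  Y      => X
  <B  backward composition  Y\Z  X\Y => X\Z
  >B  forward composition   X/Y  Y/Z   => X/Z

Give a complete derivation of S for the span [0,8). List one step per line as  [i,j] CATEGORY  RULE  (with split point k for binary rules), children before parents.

[0,8] S   >
  [0,5] S/N   >
    [0,3] (S/N)/(NP/S)   >
      [0,1] "that" : ((S/N)/(NP/S))/N
      [1,3] N   <
        [1,2] "gave" : PP
        [2,3] "from" : N\PP
    [3,5] NP/S   <
      [3,4] "cat" : S
      [4,5] "sent" : (NP/S)\S
  [5,8] N   <
    [5,6] "idea" : S
    [6,8] N\S   <B
      [6,7] "every" : N\S
      [7,8] "plan" : N\N

[0,1] ((S/N)/(NP/S))/N  lex  "that"
[1,2] PP  lex  "gave"
[2,3] N\PP  lex  "from"
[1,3] N  <  k=2
[0,3] (S/N)/(NP/S)  >  k=1
[3,4] S  lex  "cat"
[4,5] (NP/S)\S  lex  "sent"
[3,5] NP/S  <  k=4
[0,5] S/N  >  k=3
[5,6] S  lex  "idea"
[6,7] N\S  lex  "every"
[7,8] N\N  lex  "plan"
[6,8] N\S  <B  k=7
[5,8] N  <  k=6
[0,8] S  >  k=5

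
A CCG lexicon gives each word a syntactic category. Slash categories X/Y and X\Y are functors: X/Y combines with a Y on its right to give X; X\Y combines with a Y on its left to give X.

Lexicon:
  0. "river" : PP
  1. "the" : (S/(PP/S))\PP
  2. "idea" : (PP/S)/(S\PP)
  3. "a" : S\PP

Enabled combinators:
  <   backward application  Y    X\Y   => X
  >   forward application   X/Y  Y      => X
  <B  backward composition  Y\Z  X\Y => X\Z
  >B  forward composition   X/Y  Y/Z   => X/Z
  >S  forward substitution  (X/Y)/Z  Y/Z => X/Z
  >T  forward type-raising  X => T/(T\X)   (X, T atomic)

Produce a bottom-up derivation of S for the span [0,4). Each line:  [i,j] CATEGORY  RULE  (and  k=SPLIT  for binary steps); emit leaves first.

[0,1] PP  lex  "river"
[1,2] (S/(PP/S))\PP  lex  "the"
[0,2] S/(PP/S)  <  k=1
[2,3] (PP/S)/(S\PP)  lex  "idea"
[3,4] S\PP  lex  "a"
[2,4] PP/S  >  k=3
[0,4] S  >  k=2

[0,4] S   >
  [0,2] S/(PP/S)   <
    [0,1] "river" : PP
    [1,2] "the" : (S/(PP/S))\PP
  [2,4] PP/S   >
    [2,3] "idea" : (PP/S)/(S\PP)
    [3,4] "a" : S\PP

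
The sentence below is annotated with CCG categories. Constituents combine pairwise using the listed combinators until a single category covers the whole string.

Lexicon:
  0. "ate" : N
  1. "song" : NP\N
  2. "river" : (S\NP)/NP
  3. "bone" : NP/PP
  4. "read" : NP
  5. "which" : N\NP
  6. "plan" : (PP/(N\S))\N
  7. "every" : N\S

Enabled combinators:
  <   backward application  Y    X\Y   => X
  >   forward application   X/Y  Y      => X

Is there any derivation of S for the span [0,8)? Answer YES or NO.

[0,8] S   <
  [0,2] NP   <
    [0,1] "ate" : N
    [1,2] "song" : NP\N
  [2,8] S\NP   >
    [2,3] "river" : (S\NP)/NP
    [3,8] NP   >
      [3,4] "bone" : NP/PP
      [4,8] PP   >
        [4,7] PP/(N\S)   <
          [4,6] N   <
            [4,5] "read" : NP
            [5,6] "which" : N\NP
          [6,7] "plan" : (PP/(N\S))\N
        [7,8] "every" : N\S

YES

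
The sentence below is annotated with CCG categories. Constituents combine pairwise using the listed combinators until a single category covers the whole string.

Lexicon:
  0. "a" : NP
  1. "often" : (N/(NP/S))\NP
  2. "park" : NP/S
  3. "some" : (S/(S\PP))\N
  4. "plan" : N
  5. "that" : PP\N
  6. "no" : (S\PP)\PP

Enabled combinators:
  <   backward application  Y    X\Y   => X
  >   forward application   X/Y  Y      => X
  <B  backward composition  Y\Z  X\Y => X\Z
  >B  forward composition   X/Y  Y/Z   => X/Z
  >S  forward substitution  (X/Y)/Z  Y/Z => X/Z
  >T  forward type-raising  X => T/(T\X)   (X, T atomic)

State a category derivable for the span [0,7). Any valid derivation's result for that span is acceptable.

S

[0,7] S   >
  [0,4] S/(S\PP)   <
    [0,3] N   >
      [0,2] N/(NP/S)   <
        [0,1] "a" : NP
        [1,2] "often" : (N/(NP/S))\NP
      [2,3] "park" : NP/S
    [3,4] "some" : (S/(S\PP))\N
  [4,7] S\PP   <
    [4,6] PP   >
      [4,5] PP/(PP\N)   >T
        [4,5] "plan" : N
      [5,6] "that" : PP\N
    [6,7] "no" : (S\PP)\PP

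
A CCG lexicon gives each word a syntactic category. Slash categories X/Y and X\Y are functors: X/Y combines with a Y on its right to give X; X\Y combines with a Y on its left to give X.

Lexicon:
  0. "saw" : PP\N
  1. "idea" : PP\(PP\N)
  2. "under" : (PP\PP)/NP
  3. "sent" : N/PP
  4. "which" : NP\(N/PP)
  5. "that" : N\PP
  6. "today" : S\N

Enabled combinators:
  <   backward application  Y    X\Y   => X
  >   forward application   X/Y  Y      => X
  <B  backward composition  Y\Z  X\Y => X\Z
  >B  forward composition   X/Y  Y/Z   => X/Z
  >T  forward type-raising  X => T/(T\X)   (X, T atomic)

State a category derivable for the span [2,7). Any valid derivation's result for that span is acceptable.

[0,7] S   <
  [0,2] PP   <
    [0,1] "saw" : PP\N
    [1,2] "idea" : PP\(PP\N)
  [2,7] S\PP   <B
    [2,5] PP\PP   >
      [2,3] "under" : (PP\PP)/NP
      [3,5] NP   <
        [3,4] "sent" : N/PP
        [4,5] "which" : NP\(N/PP)
    [5,7] S\PP   <B
      [5,6] "that" : N\PP
      [6,7] "today" : S\N

S\PP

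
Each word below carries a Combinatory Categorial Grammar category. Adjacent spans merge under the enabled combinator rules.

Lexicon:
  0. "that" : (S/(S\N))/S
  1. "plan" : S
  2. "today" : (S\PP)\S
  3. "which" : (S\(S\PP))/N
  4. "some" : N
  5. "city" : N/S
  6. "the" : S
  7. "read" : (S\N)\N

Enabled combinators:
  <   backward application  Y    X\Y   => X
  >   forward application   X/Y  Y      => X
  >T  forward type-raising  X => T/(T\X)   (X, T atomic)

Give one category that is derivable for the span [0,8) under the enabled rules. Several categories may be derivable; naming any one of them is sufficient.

[0,8] S   >
  [0,5] S/(S\N)   >
    [0,1] "that" : (S/(S\N))/S
    [1,5] S   <
      [1,3] S\PP   <
        [1,2] "plan" : S
        [2,3] "today" : (S\PP)\S
      [3,5] S\(S\PP)   >
        [3,4] "which" : (S\(S\PP))/N
        [4,5] "some" : N
  [5,8] S\N   <
    [5,7] N   >
      [5,6] "city" : N/S
      [6,7] "the" : S
    [7,8] "read" : (S\N)\N

S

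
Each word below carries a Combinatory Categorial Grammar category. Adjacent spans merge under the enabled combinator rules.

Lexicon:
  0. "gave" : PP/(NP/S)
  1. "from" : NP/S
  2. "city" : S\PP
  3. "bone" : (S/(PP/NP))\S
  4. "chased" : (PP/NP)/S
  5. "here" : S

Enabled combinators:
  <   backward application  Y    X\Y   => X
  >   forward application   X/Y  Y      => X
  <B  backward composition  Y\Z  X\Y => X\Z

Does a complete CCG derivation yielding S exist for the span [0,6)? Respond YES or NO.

[0,6] S   >
  [0,4] S/(PP/NP)   <
    [0,3] S   <
      [0,2] PP   >
        [0,1] "gave" : PP/(NP/S)
        [1,2] "from" : NP/S
      [2,3] "city" : S\PP
    [3,4] "bone" : (S/(PP/NP))\S
  [4,6] PP/NP   >
    [4,5] "chased" : (PP/NP)/S
    [5,6] "here" : S

YES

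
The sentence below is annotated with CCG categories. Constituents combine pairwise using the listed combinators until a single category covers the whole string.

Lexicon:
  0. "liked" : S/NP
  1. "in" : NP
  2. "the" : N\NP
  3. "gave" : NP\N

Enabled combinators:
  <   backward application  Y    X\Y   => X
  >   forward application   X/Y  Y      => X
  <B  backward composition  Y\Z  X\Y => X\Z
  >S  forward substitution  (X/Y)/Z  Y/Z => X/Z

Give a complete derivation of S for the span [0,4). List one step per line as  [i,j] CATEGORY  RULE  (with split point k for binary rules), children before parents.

[0,1] S/NP  lex  "liked"
[1,2] NP  lex  "in"
[2,3] N\NP  lex  "the"
[1,3] N  <  k=2
[3,4] NP\N  lex  "gave"
[1,4] NP  <  k=3
[0,4] S  >  k=1

[0,4] S   >
  [0,1] "liked" : S/NP
  [1,4] NP   <
    [1,3] N   <
      [1,2] "in" : NP
      [2,3] "the" : N\NP
    [3,4] "gave" : NP\N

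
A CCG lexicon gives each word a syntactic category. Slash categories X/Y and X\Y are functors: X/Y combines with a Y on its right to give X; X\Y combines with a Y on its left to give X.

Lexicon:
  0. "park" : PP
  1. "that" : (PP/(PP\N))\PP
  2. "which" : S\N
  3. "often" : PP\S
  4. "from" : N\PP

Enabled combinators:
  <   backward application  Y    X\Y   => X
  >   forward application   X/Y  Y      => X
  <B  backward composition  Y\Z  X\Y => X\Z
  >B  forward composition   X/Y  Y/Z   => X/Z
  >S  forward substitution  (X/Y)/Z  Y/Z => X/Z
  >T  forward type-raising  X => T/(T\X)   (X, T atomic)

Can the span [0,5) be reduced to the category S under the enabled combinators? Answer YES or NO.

NO

PP (PP/(PP\N))\PP S\N PP\S N\PP
CKY chart[0,5] = {N, N/(N\N), NP/(NP\N), PP/(PP\N), S/(S\N)}; S ∉ chart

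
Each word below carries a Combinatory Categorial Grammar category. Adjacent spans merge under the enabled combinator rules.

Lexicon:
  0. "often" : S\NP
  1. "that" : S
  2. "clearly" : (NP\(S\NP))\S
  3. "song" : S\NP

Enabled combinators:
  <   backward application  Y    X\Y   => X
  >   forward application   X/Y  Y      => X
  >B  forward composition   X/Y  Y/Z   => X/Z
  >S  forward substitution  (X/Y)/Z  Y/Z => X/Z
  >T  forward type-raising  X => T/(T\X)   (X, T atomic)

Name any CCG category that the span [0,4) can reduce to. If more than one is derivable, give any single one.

[0,4] S   <
  [0,3] NP   <
    [0,1] "often" : S\NP
    [1,3] NP\(S\NP)   <
      [1,2] "that" : S
      [2,3] "clearly" : (NP\(S\NP))\S
  [3,4] "song" : S\NP

S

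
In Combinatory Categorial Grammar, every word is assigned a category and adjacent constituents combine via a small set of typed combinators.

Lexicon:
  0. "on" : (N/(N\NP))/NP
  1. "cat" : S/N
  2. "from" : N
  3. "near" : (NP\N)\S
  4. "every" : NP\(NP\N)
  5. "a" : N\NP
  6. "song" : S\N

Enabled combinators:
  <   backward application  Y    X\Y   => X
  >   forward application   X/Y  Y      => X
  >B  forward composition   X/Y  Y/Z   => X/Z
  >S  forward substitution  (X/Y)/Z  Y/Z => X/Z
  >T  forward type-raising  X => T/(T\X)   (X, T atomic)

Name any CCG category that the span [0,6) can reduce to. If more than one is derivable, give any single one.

[0,7] S   <
  [0,6] N   >
    [0,5] N/(N\NP)   >
      [0,1] "on" : (N/(N\NP))/NP
      [1,5] NP   <
        [1,4] NP\N   <
          [1,3] S   >
            [1,2] "cat" : S/N
            [2,3] "from" : N
          [3,4] "near" : (NP\N)\S
        [4,5] "every" : NP\(NP\N)
    [5,6] "a" : N\NP
  [6,7] "song" : S\N

N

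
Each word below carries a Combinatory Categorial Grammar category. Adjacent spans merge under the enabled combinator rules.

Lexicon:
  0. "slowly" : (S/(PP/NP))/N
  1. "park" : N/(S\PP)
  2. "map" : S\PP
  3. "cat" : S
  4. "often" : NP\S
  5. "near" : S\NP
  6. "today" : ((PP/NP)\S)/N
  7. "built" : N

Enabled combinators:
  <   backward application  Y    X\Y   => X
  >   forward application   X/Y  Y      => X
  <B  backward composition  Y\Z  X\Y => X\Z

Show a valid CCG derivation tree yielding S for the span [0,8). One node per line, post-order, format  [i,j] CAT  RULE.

[0,1] (S/(PP/NP))/N  lex  "slowly"
[1,2] N/(S\PP)  lex  "park"
[2,3] S\PP  lex  "map"
[1,3] N  >  k=2
[0,3] S/(PP/NP)  >  k=1
[3,4] S  lex  "cat"
[4,5] NP\S  lex  "often"
[3,5] NP  <  k=4
[5,6] S\NP  lex  "near"
[3,6] S  <  k=5
[6,7] ((PP/NP)\S)/N  lex  "today"
[7,8] N  lex  "built"
[6,8] (PP/NP)\S  >  k=7
[3,8] PP/NP  <  k=6
[0,8] S  >  k=3

[0,8] S   >
  [0,3] S/(PP/NP)   >
    [0,1] "slowly" : (S/(PP/NP))/N
    [1,3] N   >
      [1,2] "park" : N/(S\PP)
      [2,3] "map" : S\PP
  [3,8] PP/NP   <
    [3,6] S   <
      [3,5] NP   <
        [3,4] "cat" : S
        [4,5] "often" : NP\S
      [5,6] "near" : S\NP
    [6,8] (PP/NP)\S   >
      [6,7] "today" : ((PP/NP)\S)/N
      [7,8] "built" : N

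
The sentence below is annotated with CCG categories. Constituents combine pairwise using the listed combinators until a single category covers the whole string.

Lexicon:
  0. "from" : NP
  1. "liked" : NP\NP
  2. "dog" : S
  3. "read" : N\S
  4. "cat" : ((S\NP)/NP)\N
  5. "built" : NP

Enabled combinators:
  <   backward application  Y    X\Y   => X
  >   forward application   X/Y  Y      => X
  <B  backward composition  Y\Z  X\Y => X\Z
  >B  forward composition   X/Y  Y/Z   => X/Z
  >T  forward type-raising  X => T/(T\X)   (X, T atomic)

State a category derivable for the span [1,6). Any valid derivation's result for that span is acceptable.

[0,6] S   >
  [0,1] S/(S\NP)   >T
    [0,1] "from" : NP
  [1,6] S\NP   <B
    [1,2] "liked" : NP\NP
    [2,6] S\NP   >
      [2,5] (S\NP)/NP   <
        [2,4] N   <
          [2,3] "dog" : S
          [3,4] "read" : N\S
        [4,5] "cat" : ((S\NP)/NP)\N
      [5,6] "built" : NP

S\NP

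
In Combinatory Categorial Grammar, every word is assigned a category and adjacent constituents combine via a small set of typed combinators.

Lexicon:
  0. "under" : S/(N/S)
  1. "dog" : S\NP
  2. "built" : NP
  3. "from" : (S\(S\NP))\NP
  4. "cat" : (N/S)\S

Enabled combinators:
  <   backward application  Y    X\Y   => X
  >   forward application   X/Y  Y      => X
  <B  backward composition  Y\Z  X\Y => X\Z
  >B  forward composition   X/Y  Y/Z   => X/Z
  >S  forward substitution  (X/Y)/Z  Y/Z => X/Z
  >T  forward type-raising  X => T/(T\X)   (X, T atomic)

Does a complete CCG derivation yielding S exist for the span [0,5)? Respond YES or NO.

YES

[0,5] S   >
  [0,1] "under" : S/(N/S)
  [1,5] N/S   <
    [1,4] S   <
      [1,2] "dog" : S\NP
      [2,4] S\(S\NP)   <
        [2,3] "built" : NP
        [3,4] "from" : (S\(S\NP))\NP
    [4,5] "cat" : (N/S)\S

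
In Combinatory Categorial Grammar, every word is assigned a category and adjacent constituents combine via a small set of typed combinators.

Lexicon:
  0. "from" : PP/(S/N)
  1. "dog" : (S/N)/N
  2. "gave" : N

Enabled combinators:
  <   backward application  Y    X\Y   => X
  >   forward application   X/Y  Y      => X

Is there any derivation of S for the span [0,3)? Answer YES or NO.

PP/(S/N) (S/N)/N N
CKY chart[0,3] = {PP}; S ∉ chart

NO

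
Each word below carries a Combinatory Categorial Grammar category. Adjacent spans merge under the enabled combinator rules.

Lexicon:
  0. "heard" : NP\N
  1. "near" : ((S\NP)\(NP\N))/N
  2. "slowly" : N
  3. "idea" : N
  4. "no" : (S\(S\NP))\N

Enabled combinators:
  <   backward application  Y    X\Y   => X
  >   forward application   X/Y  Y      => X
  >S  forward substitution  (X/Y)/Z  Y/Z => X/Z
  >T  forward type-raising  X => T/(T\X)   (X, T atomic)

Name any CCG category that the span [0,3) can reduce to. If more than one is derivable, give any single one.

[0,5] S   <
  [0,3] S\NP   <
    [0,1] "heard" : NP\N
    [1,3] (S\NP)\(NP\N)   >
      [1,2] "near" : ((S\NP)\(NP\N))/N
      [2,3] "slowly" : N
  [3,5] S\(S\NP)   <
    [3,4] "idea" : N
    [4,5] "no" : (S\(S\NP))\N

S\NP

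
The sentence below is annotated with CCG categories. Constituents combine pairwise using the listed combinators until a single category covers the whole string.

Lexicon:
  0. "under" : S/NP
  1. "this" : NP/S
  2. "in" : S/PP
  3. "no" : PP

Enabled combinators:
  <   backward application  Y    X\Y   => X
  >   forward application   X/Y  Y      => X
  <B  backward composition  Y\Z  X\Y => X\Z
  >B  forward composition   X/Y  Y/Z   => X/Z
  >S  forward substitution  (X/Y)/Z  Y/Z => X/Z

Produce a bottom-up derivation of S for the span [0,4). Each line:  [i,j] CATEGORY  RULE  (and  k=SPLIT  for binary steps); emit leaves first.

[0,1] S/NP  lex  "under"
[1,2] NP/S  lex  "this"
[2,3] S/PP  lex  "in"
[1,3] NP/PP  >B  k=2
[3,4] PP  lex  "no"
[1,4] NP  >  k=3
[0,4] S  >  k=1

[0,4] S   >
  [0,1] "under" : S/NP
  [1,4] NP   >
    [1,3] NP/PP   >B
      [1,2] "this" : NP/S
      [2,3] "in" : S/PP
    [3,4] "no" : PP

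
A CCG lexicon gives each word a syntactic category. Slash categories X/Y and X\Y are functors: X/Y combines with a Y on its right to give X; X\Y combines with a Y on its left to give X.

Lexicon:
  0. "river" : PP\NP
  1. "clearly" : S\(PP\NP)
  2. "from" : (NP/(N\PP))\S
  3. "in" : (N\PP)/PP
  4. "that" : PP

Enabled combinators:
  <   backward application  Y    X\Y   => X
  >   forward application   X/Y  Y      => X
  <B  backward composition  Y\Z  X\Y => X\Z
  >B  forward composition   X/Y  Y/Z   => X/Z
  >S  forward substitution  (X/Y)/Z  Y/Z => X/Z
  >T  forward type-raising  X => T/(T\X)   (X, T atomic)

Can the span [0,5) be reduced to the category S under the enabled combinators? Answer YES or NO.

PP\NP S\(PP\NP) (NP/(N\PP))\S (N\PP)/PP PP
CKY chart[0,5] = {N/(N\NP), NP, NP/(NP\NP), NP/(PP\PP), PP/(PP\NP), S/(S\NP)}; S ∉ chart

NO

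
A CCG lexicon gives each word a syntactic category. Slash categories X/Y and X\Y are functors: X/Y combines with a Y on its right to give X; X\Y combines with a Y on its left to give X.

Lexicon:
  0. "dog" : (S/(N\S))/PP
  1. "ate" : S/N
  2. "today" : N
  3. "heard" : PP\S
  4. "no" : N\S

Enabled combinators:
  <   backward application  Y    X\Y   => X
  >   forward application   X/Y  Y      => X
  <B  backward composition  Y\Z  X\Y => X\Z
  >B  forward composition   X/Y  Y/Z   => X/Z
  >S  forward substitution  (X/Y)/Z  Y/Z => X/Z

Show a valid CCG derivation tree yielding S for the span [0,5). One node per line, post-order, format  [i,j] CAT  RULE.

[0,1] (S/(N\S))/PP  lex  "dog"
[1,2] S/N  lex  "ate"
[2,3] N  lex  "today"
[1,3] S  >  k=2
[3,4] PP\S  lex  "heard"
[1,4] PP  <  k=3
[0,4] S/(N\S)  >  k=1
[4,5] N\S  lex  "no"
[0,5] S  >  k=4

[0,5] S   >
  [0,4] S/(N\S)   >
    [0,1] "dog" : (S/(N\S))/PP
    [1,4] PP   <
      [1,3] S   >
        [1,2] "ate" : S/N
        [2,3] "today" : N
      [3,4] "heard" : PP\S
  [4,5] "no" : N\S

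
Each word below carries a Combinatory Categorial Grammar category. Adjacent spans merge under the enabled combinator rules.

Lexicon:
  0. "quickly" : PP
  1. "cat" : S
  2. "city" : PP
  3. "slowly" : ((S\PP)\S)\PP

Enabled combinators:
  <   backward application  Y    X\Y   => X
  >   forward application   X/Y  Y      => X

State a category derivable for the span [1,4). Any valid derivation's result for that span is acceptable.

[0,4] S   <
  [0,1] "quickly" : PP
  [1,4] S\PP   <
    [1,2] "cat" : S
    [2,4] (S\PP)\S   <
      [2,3] "city" : PP
      [3,4] "slowly" : ((S\PP)\S)\PP

S\PP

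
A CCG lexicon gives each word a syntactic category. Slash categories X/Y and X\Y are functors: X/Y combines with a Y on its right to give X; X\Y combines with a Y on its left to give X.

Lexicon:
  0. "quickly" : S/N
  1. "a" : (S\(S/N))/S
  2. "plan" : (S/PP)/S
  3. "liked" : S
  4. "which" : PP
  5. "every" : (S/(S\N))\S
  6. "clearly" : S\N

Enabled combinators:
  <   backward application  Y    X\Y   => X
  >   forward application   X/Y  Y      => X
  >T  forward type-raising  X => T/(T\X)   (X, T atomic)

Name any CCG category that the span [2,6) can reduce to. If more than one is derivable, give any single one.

S/(S\N)

[0,7] S   <
  [0,1] "quickly" : S/N
  [1,7] S\(S/N)   >
    [1,2] "a" : (S\(S/N))/S
    [2,7] S   >
      [2,6] S/(S\N)   <
        [2,5] S   >
          [2,4] S/PP   >
            [2,3] "plan" : (S/PP)/S
            [3,4] "liked" : S
          [4,5] "which" : PP
        [5,6] "every" : (S/(S\N))\S
      [6,7] "clearly" : S\N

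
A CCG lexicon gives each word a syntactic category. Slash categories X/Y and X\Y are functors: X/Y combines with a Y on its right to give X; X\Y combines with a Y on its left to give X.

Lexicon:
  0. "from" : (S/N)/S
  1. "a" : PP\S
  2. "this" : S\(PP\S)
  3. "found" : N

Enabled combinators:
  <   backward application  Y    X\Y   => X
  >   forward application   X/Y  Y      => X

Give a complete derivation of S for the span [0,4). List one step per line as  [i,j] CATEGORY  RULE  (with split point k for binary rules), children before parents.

[0,4] S   >
  [0,3] S/N   >
    [0,1] "from" : (S/N)/S
    [1,3] S   <
      [1,2] "a" : PP\S
      [2,3] "this" : S\(PP\S)
  [3,4] "found" : N

[0,1] (S/N)/S  lex  "from"
[1,2] PP\S  lex  "a"
[2,3] S\(PP\S)  lex  "this"
[1,3] S  <  k=2
[0,3] S/N  >  k=1
[3,4] N  lex  "found"
[0,4] S  >  k=3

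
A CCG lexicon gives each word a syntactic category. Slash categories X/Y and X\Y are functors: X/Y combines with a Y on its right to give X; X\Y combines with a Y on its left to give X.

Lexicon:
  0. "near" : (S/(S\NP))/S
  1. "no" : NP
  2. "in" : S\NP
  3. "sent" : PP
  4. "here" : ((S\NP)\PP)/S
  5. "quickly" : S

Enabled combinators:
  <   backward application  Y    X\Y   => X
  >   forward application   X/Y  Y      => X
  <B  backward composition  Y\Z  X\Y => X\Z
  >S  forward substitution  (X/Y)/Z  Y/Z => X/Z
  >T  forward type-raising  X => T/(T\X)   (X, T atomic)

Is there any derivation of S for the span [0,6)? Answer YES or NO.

YES

[0,6] S   >
  [0,3] S/(S\NP)   >
    [0,1] "near" : (S/(S\NP))/S
    [1,3] S   <
      [1,2] "no" : NP
      [2,3] "in" : S\NP
  [3,6] S\NP   <
    [3,4] "sent" : PP
    [4,6] (S\NP)\PP   >
      [4,5] "here" : ((S\NP)\PP)/S
      [5,6] "quickly" : S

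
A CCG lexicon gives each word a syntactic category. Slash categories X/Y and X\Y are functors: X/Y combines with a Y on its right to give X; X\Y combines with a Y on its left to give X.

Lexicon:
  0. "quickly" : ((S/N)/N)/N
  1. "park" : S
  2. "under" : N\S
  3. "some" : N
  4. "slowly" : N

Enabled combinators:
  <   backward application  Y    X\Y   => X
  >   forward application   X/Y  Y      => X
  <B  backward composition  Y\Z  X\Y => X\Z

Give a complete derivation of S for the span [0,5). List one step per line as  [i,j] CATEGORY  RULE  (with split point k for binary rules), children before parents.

[0,1] ((S/N)/N)/N  lex  "quickly"
[1,2] S  lex  "park"
[2,3] N\S  lex  "under"
[1,3] N  <  k=2
[0,3] (S/N)/N  >  k=1
[3,4] N  lex  "some"
[0,4] S/N  >  k=3
[4,5] N  lex  "slowly"
[0,5] S  >  k=4

[0,5] S   >
  [0,4] S/N   >
    [0,3] (S/N)/N   >
      [0,1] "quickly" : ((S/N)/N)/N
      [1,3] N   <
        [1,2] "park" : S
        [2,3] "under" : N\S
    [3,4] "some" : N
  [4,5] "slowly" : N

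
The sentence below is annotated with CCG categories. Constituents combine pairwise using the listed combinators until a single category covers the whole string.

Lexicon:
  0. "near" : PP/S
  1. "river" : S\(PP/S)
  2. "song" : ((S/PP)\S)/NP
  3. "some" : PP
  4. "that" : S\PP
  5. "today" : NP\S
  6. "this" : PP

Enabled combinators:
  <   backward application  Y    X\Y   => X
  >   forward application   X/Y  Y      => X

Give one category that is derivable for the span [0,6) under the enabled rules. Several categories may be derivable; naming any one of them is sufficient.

S/PP

[0,7] S   >
  [0,6] S/PP   <
    [0,2] S   <
      [0,1] "near" : PP/S
      [1,2] "river" : S\(PP/S)
    [2,6] (S/PP)\S   >
      [2,3] "song" : ((S/PP)\S)/NP
      [3,6] NP   <
        [3,5] S   <
          [3,4] "some" : PP
          [4,5] "that" : S\PP
        [5,6] "today" : NP\S
  [6,7] "this" : PP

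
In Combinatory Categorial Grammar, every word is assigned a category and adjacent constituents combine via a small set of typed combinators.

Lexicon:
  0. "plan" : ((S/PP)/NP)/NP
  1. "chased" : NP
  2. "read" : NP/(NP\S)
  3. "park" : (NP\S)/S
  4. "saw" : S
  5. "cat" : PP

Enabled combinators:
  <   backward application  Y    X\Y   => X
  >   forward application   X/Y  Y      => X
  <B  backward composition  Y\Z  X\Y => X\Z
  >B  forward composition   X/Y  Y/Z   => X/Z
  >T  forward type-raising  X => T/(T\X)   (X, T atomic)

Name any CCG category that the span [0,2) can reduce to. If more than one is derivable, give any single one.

(S/PP)/NP

[0,6] S   >
  [0,5] S/PP   >
    [0,2] (S/PP)/NP   >
      [0,1] "plan" : ((S/PP)/NP)/NP
      [1,2] "chased" : NP
    [2,5] NP   >
      [2,3] "read" : NP/(NP\S)
      [3,5] NP\S   >
        [3,4] "park" : (NP\S)/S
        [4,5] "saw" : S
  [5,6] "cat" : PP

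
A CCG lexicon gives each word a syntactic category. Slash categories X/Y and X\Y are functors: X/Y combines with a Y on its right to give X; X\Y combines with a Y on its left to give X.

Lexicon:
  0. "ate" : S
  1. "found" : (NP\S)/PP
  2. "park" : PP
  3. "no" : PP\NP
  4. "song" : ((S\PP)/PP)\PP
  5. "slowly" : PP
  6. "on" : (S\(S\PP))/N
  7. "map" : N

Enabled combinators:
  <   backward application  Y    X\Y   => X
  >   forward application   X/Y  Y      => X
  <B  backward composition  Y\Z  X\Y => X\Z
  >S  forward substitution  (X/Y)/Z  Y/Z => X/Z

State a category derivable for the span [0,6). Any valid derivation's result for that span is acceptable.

S\PP

[0,8] S   <
  [0,6] S\PP   >
    [0,5] (S\PP)/PP   <
      [0,4] PP   <
        [0,1] "ate" : S
        [1,4] PP\S   <B
          [1,3] NP\S   >
            [1,2] "found" : (NP\S)/PP
            [2,3] "park" : PP
          [3,4] "no" : PP\NP
      [4,5] "song" : ((S\PP)/PP)\PP
    [5,6] "slowly" : PP
  [6,8] S\(S\PP)   >
    [6,7] "on" : (S\(S\PP))/N
    [7,8] "map" : N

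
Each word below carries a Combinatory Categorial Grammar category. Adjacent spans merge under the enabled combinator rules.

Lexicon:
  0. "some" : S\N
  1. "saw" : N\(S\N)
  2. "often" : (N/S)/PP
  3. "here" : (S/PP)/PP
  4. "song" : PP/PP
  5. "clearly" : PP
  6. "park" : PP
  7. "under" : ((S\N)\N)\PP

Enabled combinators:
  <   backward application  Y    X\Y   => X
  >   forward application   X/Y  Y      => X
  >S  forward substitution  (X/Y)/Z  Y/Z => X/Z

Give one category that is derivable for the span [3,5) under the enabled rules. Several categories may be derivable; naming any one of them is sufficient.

[0,8] S   <
  [0,2] N   <
    [0,1] "some" : S\N
    [1,2] "saw" : N\(S\N)
  [2,8] S\N   <
    [2,6] N   >
      [2,5] N/PP   >S
        [2,3] "often" : (N/S)/PP
        [3,5] S/PP   >S
          [3,4] "here" : (S/PP)/PP
          [4,5] "song" : PP/PP
      [5,6] "clearly" : PP
    [6,8] (S\N)\N   <
      [6,7] "park" : PP
      [7,8] "under" : ((S\N)\N)\PP

S/PP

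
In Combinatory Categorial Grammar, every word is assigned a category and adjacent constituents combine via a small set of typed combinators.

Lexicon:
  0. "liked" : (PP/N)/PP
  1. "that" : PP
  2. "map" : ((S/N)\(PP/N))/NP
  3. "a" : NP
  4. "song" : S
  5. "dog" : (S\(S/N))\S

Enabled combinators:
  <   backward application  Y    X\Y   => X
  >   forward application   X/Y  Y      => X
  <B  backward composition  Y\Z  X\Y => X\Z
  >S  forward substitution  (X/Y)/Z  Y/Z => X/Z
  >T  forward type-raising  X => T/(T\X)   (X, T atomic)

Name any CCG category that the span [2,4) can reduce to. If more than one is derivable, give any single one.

(S/N)\(PP/N)

[0,6] S   <
  [0,4] S/N   <
    [0,2] PP/N   >
      [0,1] "liked" : (PP/N)/PP
      [1,2] "that" : PP
    [2,4] (S/N)\(PP/N)   >
      [2,3] "map" : ((S/N)\(PP/N))/NP
      [3,4] "a" : NP
  [4,6] S\(S/N)   <
    [4,5] "song" : S
    [5,6] "dog" : (S\(S/N))\S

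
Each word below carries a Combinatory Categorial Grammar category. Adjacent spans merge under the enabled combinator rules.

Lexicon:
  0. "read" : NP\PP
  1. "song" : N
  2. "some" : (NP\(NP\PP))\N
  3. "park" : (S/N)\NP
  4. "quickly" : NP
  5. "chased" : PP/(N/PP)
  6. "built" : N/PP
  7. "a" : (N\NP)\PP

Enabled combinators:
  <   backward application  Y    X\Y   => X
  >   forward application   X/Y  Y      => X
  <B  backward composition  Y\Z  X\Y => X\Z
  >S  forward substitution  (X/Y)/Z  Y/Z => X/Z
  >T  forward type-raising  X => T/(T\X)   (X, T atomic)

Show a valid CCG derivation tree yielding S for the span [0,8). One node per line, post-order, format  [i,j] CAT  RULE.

[0,8] S   >
  [0,4] S/N   <
    [0,3] NP   <
      [0,1] "read" : NP\PP
      [1,3] NP\(NP\PP)   <
        [1,2] "song" : N
        [2,3] "some" : (NP\(NP\PP))\N
    [3,4] "park" : (S/N)\NP
  [4,8] N   <
    [4,5] "quickly" : NP
    [5,8] N\NP   <
      [5,7] PP   >
        [5,6] "chased" : PP/(N/PP)
        [6,7] "built" : N/PP
      [7,8] "a" : (N\NP)\PP

[0,1] NP\PP  lex  "read"
[1,2] N  lex  "song"
[2,3] (NP\(NP\PP))\N  lex  "some"
[1,3] NP\(NP\PP)  <  k=2
[0,3] NP  <  k=1
[3,4] (S/N)\NP  lex  "park"
[0,4] S/N  <  k=3
[4,5] NP  lex  "quickly"
[5,6] PP/(N/PP)  lex  "chased"
[6,7] N/PP  lex  "built"
[5,7] PP  >  k=6
[7,8] (N\NP)\PP  lex  "a"
[5,8] N\NP  <  k=7
[4,8] N  <  k=5
[0,8] S  >  k=4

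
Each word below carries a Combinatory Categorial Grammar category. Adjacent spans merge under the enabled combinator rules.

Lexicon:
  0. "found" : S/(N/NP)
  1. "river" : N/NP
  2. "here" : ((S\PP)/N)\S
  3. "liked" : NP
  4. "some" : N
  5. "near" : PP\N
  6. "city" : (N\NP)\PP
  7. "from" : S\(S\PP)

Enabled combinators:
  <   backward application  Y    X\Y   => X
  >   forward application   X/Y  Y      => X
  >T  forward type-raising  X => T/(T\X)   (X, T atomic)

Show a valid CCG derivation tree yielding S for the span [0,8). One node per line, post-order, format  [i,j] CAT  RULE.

[0,8] S   <
  [0,7] S\PP   >
    [0,3] (S\PP)/N   <
      [0,2] S   >
        [0,1] "found" : S/(N/NP)
        [1,2] "river" : N/NP
      [2,3] "here" : ((S\PP)/N)\S
    [3,7] N   <
      [3,4] "liked" : NP
      [4,7] N\NP   <
        [4,6] PP   >
          [4,5] PP/(PP\N)   >T
            [4,5] "some" : N
          [5,6] "near" : PP\N
        [6,7] "city" : (N\NP)\PP
  [7,8] "from" : S\(S\PP)

[0,1] S/(N/NP)  lex  "found"
[1,2] N/NP  lex  "river"
[0,2] S  >  k=1
[2,3] ((S\PP)/N)\S  lex  "here"
[0,3] (S\PP)/N  <  k=2
[3,4] NP  lex  "liked"
[4,5] N  lex  "some"
[4,5] PP/(PP\N)  >T
[5,6] PP\N  lex  "near"
[4,6] PP  >  k=5
[6,7] (N\NP)\PP  lex  "city"
[4,7] N\NP  <  k=6
[3,7] N  <  k=4
[0,7] S\PP  >  k=3
[7,8] S\(S\PP)  lex  "from"
[0,8] S  <  k=7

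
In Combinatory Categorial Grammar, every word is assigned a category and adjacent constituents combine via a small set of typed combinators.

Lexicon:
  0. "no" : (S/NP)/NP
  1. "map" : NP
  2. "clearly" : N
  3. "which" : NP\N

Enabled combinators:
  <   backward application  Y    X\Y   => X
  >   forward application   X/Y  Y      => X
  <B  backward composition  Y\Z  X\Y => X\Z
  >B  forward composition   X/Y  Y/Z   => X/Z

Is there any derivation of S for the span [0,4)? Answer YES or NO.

[0,4] S   >
  [0,2] S/NP   >
    [0,1] "no" : (S/NP)/NP
    [1,2] "map" : NP
  [2,4] NP   <
    [2,3] "clearly" : N
    [3,4] "which" : NP\N

YES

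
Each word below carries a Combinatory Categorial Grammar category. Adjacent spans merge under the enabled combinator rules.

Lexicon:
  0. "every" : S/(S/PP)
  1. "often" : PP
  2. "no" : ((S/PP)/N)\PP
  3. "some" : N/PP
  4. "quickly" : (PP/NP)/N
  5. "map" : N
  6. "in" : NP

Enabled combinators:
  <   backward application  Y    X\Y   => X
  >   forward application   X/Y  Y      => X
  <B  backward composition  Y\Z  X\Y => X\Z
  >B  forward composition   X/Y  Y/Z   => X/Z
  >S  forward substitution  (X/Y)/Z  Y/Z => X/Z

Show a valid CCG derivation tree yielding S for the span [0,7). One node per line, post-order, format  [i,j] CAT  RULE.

[0,1] S/(S/PP)  lex  "every"
[1,2] PP  lex  "often"
[2,3] ((S/PP)/N)\PP  lex  "no"
[1,3] (S/PP)/N  <  k=2
[3,4] N/PP  lex  "some"
[4,5] (PP/NP)/N  lex  "quickly"
[5,6] N  lex  "map"
[4,6] PP/NP  >  k=5
[3,6] N/NP  >B  k=4
[6,7] NP  lex  "in"
[3,7] N  >  k=6
[1,7] S/PP  >  k=3
[0,7] S  >  k=1

[0,7] S   >
  [0,1] "every" : S/(S/PP)
  [1,7] S/PP   >
    [1,3] (S/PP)/N   <
      [1,2] "often" : PP
      [2,3] "no" : ((S/PP)/N)\PP
    [3,7] N   >
      [3,6] N/NP   >B
        [3,4] "some" : N/PP
        [4,6] PP/NP   >
          [4,5] "quickly" : (PP/NP)/N
          [5,6] "map" : N
      [6,7] "in" : NP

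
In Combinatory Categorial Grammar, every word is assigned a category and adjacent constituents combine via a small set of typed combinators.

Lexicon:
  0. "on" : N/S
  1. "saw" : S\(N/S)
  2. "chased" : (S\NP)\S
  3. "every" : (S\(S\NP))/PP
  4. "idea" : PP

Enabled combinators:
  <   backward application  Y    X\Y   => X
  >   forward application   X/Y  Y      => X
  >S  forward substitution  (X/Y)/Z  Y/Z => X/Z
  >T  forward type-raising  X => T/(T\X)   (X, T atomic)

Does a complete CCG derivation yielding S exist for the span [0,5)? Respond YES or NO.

[0,5] S   <
  [0,3] S\NP   <
    [0,2] S   <
      [0,1] "on" : N/S
      [1,2] "saw" : S\(N/S)
    [2,3] "chased" : (S\NP)\S
  [3,5] S\(S\NP)   >
    [3,4] "every" : (S\(S\NP))/PP
    [4,5] "idea" : PP

YES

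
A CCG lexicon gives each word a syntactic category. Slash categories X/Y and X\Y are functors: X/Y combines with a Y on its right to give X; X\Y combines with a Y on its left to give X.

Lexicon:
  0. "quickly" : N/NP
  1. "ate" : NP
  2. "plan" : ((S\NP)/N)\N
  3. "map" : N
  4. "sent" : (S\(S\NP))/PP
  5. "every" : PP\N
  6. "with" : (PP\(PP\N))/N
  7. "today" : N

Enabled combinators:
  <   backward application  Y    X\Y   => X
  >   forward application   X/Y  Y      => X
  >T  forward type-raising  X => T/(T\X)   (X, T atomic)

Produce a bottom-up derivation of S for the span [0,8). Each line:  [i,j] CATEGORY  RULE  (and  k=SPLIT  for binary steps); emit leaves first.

[0,8] S   <
  [0,4] S\NP   >
    [0,3] (S\NP)/N   <
      [0,2] N   >
        [0,1] "quickly" : N/NP
        [1,2] "ate" : NP
      [2,3] "plan" : ((S\NP)/N)\N
    [3,4] "map" : N
  [4,8] S\(S\NP)   >
    [4,5] "sent" : (S\(S\NP))/PP
    [5,8] PP   <
      [5,6] "every" : PP\N
      [6,8] PP\(PP\N)   >
        [6,7] "with" : (PP\(PP\N))/N
        [7,8] "today" : N

[0,1] N/NP  lex  "quickly"
[1,2] NP  lex  "ate"
[0,2] N  >  k=1
[2,3] ((S\NP)/N)\N  lex  "plan"
[0,3] (S\NP)/N  <  k=2
[3,4] N  lex  "map"
[0,4] S\NP  >  k=3
[4,5] (S\(S\NP))/PP  lex  "sent"
[5,6] PP\N  lex  "every"
[6,7] (PP\(PP\N))/N  lex  "with"
[7,8] N  lex  "today"
[6,8] PP\(PP\N)  >  k=7
[5,8] PP  <  k=6
[4,8] S\(S\NP)  >  k=5
[0,8] S  <  k=4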